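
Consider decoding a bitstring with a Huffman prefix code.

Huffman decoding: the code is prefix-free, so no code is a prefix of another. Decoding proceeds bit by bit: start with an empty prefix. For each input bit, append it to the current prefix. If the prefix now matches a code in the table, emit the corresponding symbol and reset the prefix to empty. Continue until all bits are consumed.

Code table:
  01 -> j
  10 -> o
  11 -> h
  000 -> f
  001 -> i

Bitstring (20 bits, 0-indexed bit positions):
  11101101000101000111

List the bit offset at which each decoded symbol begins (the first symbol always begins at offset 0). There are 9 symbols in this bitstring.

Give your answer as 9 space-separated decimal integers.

Bit 0: prefix='1' (no match yet)
Bit 1: prefix='11' -> emit 'h', reset
Bit 2: prefix='1' (no match yet)
Bit 3: prefix='10' -> emit 'o', reset
Bit 4: prefix='1' (no match yet)
Bit 5: prefix='11' -> emit 'h', reset
Bit 6: prefix='0' (no match yet)
Bit 7: prefix='01' -> emit 'j', reset
Bit 8: prefix='0' (no match yet)
Bit 9: prefix='00' (no match yet)
Bit 10: prefix='000' -> emit 'f', reset
Bit 11: prefix='1' (no match yet)
Bit 12: prefix='10' -> emit 'o', reset
Bit 13: prefix='1' (no match yet)
Bit 14: prefix='10' -> emit 'o', reset
Bit 15: prefix='0' (no match yet)
Bit 16: prefix='00' (no match yet)
Bit 17: prefix='001' -> emit 'i', reset
Bit 18: prefix='1' (no match yet)
Bit 19: prefix='11' -> emit 'h', reset

Answer: 0 2 4 6 8 11 13 15 18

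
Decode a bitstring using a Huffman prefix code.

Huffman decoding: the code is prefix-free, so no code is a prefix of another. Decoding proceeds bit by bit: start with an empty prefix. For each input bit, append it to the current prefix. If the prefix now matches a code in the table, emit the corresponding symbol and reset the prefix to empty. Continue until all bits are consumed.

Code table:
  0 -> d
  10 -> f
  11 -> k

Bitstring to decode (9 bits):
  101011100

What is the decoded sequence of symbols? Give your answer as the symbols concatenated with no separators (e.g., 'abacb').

Bit 0: prefix='1' (no match yet)
Bit 1: prefix='10' -> emit 'f', reset
Bit 2: prefix='1' (no match yet)
Bit 3: prefix='10' -> emit 'f', reset
Bit 4: prefix='1' (no match yet)
Bit 5: prefix='11' -> emit 'k', reset
Bit 6: prefix='1' (no match yet)
Bit 7: prefix='10' -> emit 'f', reset
Bit 8: prefix='0' -> emit 'd', reset

Answer: ffkfd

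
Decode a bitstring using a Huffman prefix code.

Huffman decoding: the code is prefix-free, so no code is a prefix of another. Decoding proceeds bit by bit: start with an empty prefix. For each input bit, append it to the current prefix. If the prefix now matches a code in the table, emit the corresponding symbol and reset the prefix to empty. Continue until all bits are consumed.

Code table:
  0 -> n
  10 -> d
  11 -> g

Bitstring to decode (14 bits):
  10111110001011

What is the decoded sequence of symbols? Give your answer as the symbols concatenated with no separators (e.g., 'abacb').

Bit 0: prefix='1' (no match yet)
Bit 1: prefix='10' -> emit 'd', reset
Bit 2: prefix='1' (no match yet)
Bit 3: prefix='11' -> emit 'g', reset
Bit 4: prefix='1' (no match yet)
Bit 5: prefix='11' -> emit 'g', reset
Bit 6: prefix='1' (no match yet)
Bit 7: prefix='10' -> emit 'd', reset
Bit 8: prefix='0' -> emit 'n', reset
Bit 9: prefix='0' -> emit 'n', reset
Bit 10: prefix='1' (no match yet)
Bit 11: prefix='10' -> emit 'd', reset
Bit 12: prefix='1' (no match yet)
Bit 13: prefix='11' -> emit 'g', reset

Answer: dggdnndg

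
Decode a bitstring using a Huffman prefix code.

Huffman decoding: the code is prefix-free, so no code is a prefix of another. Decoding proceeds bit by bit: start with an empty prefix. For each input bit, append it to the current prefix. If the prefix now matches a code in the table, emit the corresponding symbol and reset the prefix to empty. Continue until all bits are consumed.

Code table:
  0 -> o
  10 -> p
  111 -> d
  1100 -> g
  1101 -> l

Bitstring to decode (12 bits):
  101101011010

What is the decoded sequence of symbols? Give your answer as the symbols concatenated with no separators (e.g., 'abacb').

Bit 0: prefix='1' (no match yet)
Bit 1: prefix='10' -> emit 'p', reset
Bit 2: prefix='1' (no match yet)
Bit 3: prefix='11' (no match yet)
Bit 4: prefix='110' (no match yet)
Bit 5: prefix='1101' -> emit 'l', reset
Bit 6: prefix='0' -> emit 'o', reset
Bit 7: prefix='1' (no match yet)
Bit 8: prefix='11' (no match yet)
Bit 9: prefix='110' (no match yet)
Bit 10: prefix='1101' -> emit 'l', reset
Bit 11: prefix='0' -> emit 'o', reset

Answer: plolo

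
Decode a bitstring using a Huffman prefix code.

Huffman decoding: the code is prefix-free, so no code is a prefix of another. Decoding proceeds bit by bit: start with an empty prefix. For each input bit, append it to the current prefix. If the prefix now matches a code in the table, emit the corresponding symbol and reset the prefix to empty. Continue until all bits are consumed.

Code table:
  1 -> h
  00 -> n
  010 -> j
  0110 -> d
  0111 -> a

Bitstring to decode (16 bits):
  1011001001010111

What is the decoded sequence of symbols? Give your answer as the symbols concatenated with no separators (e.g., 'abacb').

Bit 0: prefix='1' -> emit 'h', reset
Bit 1: prefix='0' (no match yet)
Bit 2: prefix='01' (no match yet)
Bit 3: prefix='011' (no match yet)
Bit 4: prefix='0110' -> emit 'd', reset
Bit 5: prefix='0' (no match yet)
Bit 6: prefix='01' (no match yet)
Bit 7: prefix='010' -> emit 'j', reset
Bit 8: prefix='0' (no match yet)
Bit 9: prefix='01' (no match yet)
Bit 10: prefix='010' -> emit 'j', reset
Bit 11: prefix='1' -> emit 'h', reset
Bit 12: prefix='0' (no match yet)
Bit 13: prefix='01' (no match yet)
Bit 14: prefix='011' (no match yet)
Bit 15: prefix='0111' -> emit 'a', reset

Answer: hdjjha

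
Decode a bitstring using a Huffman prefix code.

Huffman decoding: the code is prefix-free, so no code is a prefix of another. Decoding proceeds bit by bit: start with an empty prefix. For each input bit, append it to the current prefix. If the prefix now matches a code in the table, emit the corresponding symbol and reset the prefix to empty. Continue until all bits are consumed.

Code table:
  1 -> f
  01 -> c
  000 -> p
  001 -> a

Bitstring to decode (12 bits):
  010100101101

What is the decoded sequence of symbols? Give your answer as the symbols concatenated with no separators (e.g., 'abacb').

Bit 0: prefix='0' (no match yet)
Bit 1: prefix='01' -> emit 'c', reset
Bit 2: prefix='0' (no match yet)
Bit 3: prefix='01' -> emit 'c', reset
Bit 4: prefix='0' (no match yet)
Bit 5: prefix='00' (no match yet)
Bit 6: prefix='001' -> emit 'a', reset
Bit 7: prefix='0' (no match yet)
Bit 8: prefix='01' -> emit 'c', reset
Bit 9: prefix='1' -> emit 'f', reset
Bit 10: prefix='0' (no match yet)
Bit 11: prefix='01' -> emit 'c', reset

Answer: ccacfc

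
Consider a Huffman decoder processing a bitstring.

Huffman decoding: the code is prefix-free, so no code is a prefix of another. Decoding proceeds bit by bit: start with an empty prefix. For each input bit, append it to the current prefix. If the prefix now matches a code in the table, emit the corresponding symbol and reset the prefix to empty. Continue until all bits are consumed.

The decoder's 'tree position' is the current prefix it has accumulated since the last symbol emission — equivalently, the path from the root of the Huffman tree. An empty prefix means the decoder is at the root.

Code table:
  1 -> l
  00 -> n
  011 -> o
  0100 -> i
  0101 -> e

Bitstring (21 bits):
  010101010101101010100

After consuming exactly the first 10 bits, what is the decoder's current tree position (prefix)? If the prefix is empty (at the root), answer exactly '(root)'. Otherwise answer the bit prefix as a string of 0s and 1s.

Answer: 01

Derivation:
Bit 0: prefix='0' (no match yet)
Bit 1: prefix='01' (no match yet)
Bit 2: prefix='010' (no match yet)
Bit 3: prefix='0101' -> emit 'e', reset
Bit 4: prefix='0' (no match yet)
Bit 5: prefix='01' (no match yet)
Bit 6: prefix='010' (no match yet)
Bit 7: prefix='0101' -> emit 'e', reset
Bit 8: prefix='0' (no match yet)
Bit 9: prefix='01' (no match yet)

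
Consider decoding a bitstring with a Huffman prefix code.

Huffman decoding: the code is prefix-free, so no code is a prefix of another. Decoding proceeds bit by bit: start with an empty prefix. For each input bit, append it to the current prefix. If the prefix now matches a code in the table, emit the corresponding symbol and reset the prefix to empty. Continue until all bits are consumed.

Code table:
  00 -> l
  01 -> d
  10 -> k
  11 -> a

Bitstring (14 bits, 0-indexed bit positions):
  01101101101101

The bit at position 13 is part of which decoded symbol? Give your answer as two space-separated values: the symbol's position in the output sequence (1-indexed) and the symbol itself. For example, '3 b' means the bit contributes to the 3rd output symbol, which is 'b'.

Bit 0: prefix='0' (no match yet)
Bit 1: prefix='01' -> emit 'd', reset
Bit 2: prefix='1' (no match yet)
Bit 3: prefix='10' -> emit 'k', reset
Bit 4: prefix='1' (no match yet)
Bit 5: prefix='11' -> emit 'a', reset
Bit 6: prefix='0' (no match yet)
Bit 7: prefix='01' -> emit 'd', reset
Bit 8: prefix='1' (no match yet)
Bit 9: prefix='10' -> emit 'k', reset
Bit 10: prefix='1' (no match yet)
Bit 11: prefix='11' -> emit 'a', reset
Bit 12: prefix='0' (no match yet)
Bit 13: prefix='01' -> emit 'd', reset

Answer: 7 d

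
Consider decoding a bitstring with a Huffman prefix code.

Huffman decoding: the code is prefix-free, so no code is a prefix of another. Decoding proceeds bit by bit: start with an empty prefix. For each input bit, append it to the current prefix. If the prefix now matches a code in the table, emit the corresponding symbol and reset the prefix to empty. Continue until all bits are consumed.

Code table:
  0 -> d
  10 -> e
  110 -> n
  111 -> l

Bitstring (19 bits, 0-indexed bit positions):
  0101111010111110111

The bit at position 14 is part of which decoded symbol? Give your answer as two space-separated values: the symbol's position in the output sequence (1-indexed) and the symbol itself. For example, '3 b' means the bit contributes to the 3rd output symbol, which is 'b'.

Answer: 7 n

Derivation:
Bit 0: prefix='0' -> emit 'd', reset
Bit 1: prefix='1' (no match yet)
Bit 2: prefix='10' -> emit 'e', reset
Bit 3: prefix='1' (no match yet)
Bit 4: prefix='11' (no match yet)
Bit 5: prefix='111' -> emit 'l', reset
Bit 6: prefix='1' (no match yet)
Bit 7: prefix='10' -> emit 'e', reset
Bit 8: prefix='1' (no match yet)
Bit 9: prefix='10' -> emit 'e', reset
Bit 10: prefix='1' (no match yet)
Bit 11: prefix='11' (no match yet)
Bit 12: prefix='111' -> emit 'l', reset
Bit 13: prefix='1' (no match yet)
Bit 14: prefix='11' (no match yet)
Bit 15: prefix='110' -> emit 'n', reset
Bit 16: prefix='1' (no match yet)
Bit 17: prefix='11' (no match yet)
Bit 18: prefix='111' -> emit 'l', reset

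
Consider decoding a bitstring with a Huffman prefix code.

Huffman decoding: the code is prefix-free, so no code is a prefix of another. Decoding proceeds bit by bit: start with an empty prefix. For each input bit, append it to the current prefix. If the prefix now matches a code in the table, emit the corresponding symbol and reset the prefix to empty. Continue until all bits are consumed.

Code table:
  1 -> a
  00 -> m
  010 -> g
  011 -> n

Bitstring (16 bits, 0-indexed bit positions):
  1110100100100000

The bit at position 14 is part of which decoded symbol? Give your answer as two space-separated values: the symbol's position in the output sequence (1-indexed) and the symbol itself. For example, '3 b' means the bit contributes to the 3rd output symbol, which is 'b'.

Bit 0: prefix='1' -> emit 'a', reset
Bit 1: prefix='1' -> emit 'a', reset
Bit 2: prefix='1' -> emit 'a', reset
Bit 3: prefix='0' (no match yet)
Bit 4: prefix='01' (no match yet)
Bit 5: prefix='010' -> emit 'g', reset
Bit 6: prefix='0' (no match yet)
Bit 7: prefix='01' (no match yet)
Bit 8: prefix='010' -> emit 'g', reset
Bit 9: prefix='0' (no match yet)
Bit 10: prefix='01' (no match yet)
Bit 11: prefix='010' -> emit 'g', reset
Bit 12: prefix='0' (no match yet)
Bit 13: prefix='00' -> emit 'm', reset
Bit 14: prefix='0' (no match yet)
Bit 15: prefix='00' -> emit 'm', reset

Answer: 8 m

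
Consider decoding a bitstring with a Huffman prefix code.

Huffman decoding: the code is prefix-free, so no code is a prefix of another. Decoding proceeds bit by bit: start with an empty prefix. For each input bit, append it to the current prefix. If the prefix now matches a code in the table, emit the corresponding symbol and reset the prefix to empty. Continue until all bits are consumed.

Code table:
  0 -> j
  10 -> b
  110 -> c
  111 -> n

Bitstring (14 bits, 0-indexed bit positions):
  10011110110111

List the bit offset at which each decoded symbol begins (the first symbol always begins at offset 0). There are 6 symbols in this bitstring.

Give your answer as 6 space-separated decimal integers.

Bit 0: prefix='1' (no match yet)
Bit 1: prefix='10' -> emit 'b', reset
Bit 2: prefix='0' -> emit 'j', reset
Bit 3: prefix='1' (no match yet)
Bit 4: prefix='11' (no match yet)
Bit 5: prefix='111' -> emit 'n', reset
Bit 6: prefix='1' (no match yet)
Bit 7: prefix='10' -> emit 'b', reset
Bit 8: prefix='1' (no match yet)
Bit 9: prefix='11' (no match yet)
Bit 10: prefix='110' -> emit 'c', reset
Bit 11: prefix='1' (no match yet)
Bit 12: prefix='11' (no match yet)
Bit 13: prefix='111' -> emit 'n', reset

Answer: 0 2 3 6 8 11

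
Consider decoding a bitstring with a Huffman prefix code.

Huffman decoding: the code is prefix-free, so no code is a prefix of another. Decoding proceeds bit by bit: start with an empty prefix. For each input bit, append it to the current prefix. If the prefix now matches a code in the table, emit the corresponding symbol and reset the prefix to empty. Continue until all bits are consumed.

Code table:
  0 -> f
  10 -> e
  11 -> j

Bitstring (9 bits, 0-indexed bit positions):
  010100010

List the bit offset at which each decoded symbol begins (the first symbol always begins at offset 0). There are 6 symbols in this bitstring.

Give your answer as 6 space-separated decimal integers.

Bit 0: prefix='0' -> emit 'f', reset
Bit 1: prefix='1' (no match yet)
Bit 2: prefix='10' -> emit 'e', reset
Bit 3: prefix='1' (no match yet)
Bit 4: prefix='10' -> emit 'e', reset
Bit 5: prefix='0' -> emit 'f', reset
Bit 6: prefix='0' -> emit 'f', reset
Bit 7: prefix='1' (no match yet)
Bit 8: prefix='10' -> emit 'e', reset

Answer: 0 1 3 5 6 7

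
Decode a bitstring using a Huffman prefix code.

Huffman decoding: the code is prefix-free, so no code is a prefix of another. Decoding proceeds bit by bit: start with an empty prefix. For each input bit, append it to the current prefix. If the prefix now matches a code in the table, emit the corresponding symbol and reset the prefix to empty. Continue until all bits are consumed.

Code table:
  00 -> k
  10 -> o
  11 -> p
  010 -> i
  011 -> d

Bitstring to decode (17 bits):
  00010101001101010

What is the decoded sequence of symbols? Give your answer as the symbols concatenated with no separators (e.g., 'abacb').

Bit 0: prefix='0' (no match yet)
Bit 1: prefix='00' -> emit 'k', reset
Bit 2: prefix='0' (no match yet)
Bit 3: prefix='01' (no match yet)
Bit 4: prefix='010' -> emit 'i', reset
Bit 5: prefix='1' (no match yet)
Bit 6: prefix='10' -> emit 'o', reset
Bit 7: prefix='1' (no match yet)
Bit 8: prefix='10' -> emit 'o', reset
Bit 9: prefix='0' (no match yet)
Bit 10: prefix='01' (no match yet)
Bit 11: prefix='011' -> emit 'd', reset
Bit 12: prefix='0' (no match yet)
Bit 13: prefix='01' (no match yet)
Bit 14: prefix='010' -> emit 'i', reset
Bit 15: prefix='1' (no match yet)
Bit 16: prefix='10' -> emit 'o', reset

Answer: kioodio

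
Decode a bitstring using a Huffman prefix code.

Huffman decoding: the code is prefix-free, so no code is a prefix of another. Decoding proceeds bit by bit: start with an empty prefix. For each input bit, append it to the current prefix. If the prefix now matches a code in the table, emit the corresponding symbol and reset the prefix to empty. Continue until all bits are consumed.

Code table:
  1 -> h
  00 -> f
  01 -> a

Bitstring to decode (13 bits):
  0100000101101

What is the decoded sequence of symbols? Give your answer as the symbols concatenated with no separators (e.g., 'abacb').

Answer: affaaha

Derivation:
Bit 0: prefix='0' (no match yet)
Bit 1: prefix='01' -> emit 'a', reset
Bit 2: prefix='0' (no match yet)
Bit 3: prefix='00' -> emit 'f', reset
Bit 4: prefix='0' (no match yet)
Bit 5: prefix='00' -> emit 'f', reset
Bit 6: prefix='0' (no match yet)
Bit 7: prefix='01' -> emit 'a', reset
Bit 8: prefix='0' (no match yet)
Bit 9: prefix='01' -> emit 'a', reset
Bit 10: prefix='1' -> emit 'h', reset
Bit 11: prefix='0' (no match yet)
Bit 12: prefix='01' -> emit 'a', reset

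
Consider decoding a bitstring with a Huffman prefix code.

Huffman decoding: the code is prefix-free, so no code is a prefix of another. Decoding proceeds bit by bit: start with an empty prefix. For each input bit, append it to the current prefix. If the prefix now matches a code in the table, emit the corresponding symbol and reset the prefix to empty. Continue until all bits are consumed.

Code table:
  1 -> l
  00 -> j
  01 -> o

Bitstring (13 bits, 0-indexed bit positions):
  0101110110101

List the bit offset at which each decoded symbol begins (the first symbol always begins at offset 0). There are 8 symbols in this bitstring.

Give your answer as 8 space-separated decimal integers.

Bit 0: prefix='0' (no match yet)
Bit 1: prefix='01' -> emit 'o', reset
Bit 2: prefix='0' (no match yet)
Bit 3: prefix='01' -> emit 'o', reset
Bit 4: prefix='1' -> emit 'l', reset
Bit 5: prefix='1' -> emit 'l', reset
Bit 6: prefix='0' (no match yet)
Bit 7: prefix='01' -> emit 'o', reset
Bit 8: prefix='1' -> emit 'l', reset
Bit 9: prefix='0' (no match yet)
Bit 10: prefix='01' -> emit 'o', reset
Bit 11: prefix='0' (no match yet)
Bit 12: prefix='01' -> emit 'o', reset

Answer: 0 2 4 5 6 8 9 11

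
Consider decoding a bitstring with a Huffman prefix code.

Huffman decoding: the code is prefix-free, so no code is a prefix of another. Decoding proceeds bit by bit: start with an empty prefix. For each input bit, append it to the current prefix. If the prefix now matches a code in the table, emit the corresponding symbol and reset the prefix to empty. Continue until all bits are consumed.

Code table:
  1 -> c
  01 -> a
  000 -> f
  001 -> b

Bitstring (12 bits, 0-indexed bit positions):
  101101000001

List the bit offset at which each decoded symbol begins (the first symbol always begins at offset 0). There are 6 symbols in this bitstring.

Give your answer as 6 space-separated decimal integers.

Answer: 0 1 3 4 6 9

Derivation:
Bit 0: prefix='1' -> emit 'c', reset
Bit 1: prefix='0' (no match yet)
Bit 2: prefix='01' -> emit 'a', reset
Bit 3: prefix='1' -> emit 'c', reset
Bit 4: prefix='0' (no match yet)
Bit 5: prefix='01' -> emit 'a', reset
Bit 6: prefix='0' (no match yet)
Bit 7: prefix='00' (no match yet)
Bit 8: prefix='000' -> emit 'f', reset
Bit 9: prefix='0' (no match yet)
Bit 10: prefix='00' (no match yet)
Bit 11: prefix='001' -> emit 'b', reset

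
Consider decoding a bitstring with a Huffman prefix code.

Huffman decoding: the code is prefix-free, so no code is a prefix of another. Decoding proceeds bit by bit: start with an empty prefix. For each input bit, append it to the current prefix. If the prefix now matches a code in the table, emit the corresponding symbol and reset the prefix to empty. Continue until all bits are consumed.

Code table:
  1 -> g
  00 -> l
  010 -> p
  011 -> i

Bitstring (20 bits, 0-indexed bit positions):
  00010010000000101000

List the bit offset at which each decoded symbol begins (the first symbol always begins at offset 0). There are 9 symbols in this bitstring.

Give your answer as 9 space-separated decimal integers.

Answer: 0 2 5 8 10 12 14 15 18

Derivation:
Bit 0: prefix='0' (no match yet)
Bit 1: prefix='00' -> emit 'l', reset
Bit 2: prefix='0' (no match yet)
Bit 3: prefix='01' (no match yet)
Bit 4: prefix='010' -> emit 'p', reset
Bit 5: prefix='0' (no match yet)
Bit 6: prefix='01' (no match yet)
Bit 7: prefix='010' -> emit 'p', reset
Bit 8: prefix='0' (no match yet)
Bit 9: prefix='00' -> emit 'l', reset
Bit 10: prefix='0' (no match yet)
Bit 11: prefix='00' -> emit 'l', reset
Bit 12: prefix='0' (no match yet)
Bit 13: prefix='00' -> emit 'l', reset
Bit 14: prefix='1' -> emit 'g', reset
Bit 15: prefix='0' (no match yet)
Bit 16: prefix='01' (no match yet)
Bit 17: prefix='010' -> emit 'p', reset
Bit 18: prefix='0' (no match yet)
Bit 19: prefix='00' -> emit 'l', reset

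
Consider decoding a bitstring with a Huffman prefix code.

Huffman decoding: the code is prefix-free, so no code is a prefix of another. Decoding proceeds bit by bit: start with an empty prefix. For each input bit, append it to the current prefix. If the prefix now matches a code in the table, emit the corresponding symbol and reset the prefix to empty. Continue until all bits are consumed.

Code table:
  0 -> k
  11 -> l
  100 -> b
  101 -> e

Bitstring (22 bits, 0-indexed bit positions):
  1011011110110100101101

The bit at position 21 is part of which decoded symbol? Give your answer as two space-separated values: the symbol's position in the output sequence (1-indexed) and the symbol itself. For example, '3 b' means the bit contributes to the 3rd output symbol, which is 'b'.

Answer: 9 e

Derivation:
Bit 0: prefix='1' (no match yet)
Bit 1: prefix='10' (no match yet)
Bit 2: prefix='101' -> emit 'e', reset
Bit 3: prefix='1' (no match yet)
Bit 4: prefix='10' (no match yet)
Bit 5: prefix='101' -> emit 'e', reset
Bit 6: prefix='1' (no match yet)
Bit 7: prefix='11' -> emit 'l', reset
Bit 8: prefix='1' (no match yet)
Bit 9: prefix='10' (no match yet)
Bit 10: prefix='101' -> emit 'e', reset
Bit 11: prefix='1' (no match yet)
Bit 12: prefix='10' (no match yet)
Bit 13: prefix='101' -> emit 'e', reset
Bit 14: prefix='0' -> emit 'k', reset
Bit 15: prefix='0' -> emit 'k', reset
Bit 16: prefix='1' (no match yet)
Bit 17: prefix='10' (no match yet)
Bit 18: prefix='101' -> emit 'e', reset
Bit 19: prefix='1' (no match yet)
Bit 20: prefix='10' (no match yet)
Bit 21: prefix='101' -> emit 'e', reset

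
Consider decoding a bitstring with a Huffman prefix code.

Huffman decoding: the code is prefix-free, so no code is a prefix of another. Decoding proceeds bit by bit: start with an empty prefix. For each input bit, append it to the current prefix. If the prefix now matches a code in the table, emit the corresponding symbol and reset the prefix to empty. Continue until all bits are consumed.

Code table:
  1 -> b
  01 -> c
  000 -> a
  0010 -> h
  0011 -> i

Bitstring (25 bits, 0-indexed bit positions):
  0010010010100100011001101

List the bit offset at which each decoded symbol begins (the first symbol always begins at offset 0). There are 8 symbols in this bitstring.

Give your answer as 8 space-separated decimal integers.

Bit 0: prefix='0' (no match yet)
Bit 1: prefix='00' (no match yet)
Bit 2: prefix='001' (no match yet)
Bit 3: prefix='0010' -> emit 'h', reset
Bit 4: prefix='0' (no match yet)
Bit 5: prefix='01' -> emit 'c', reset
Bit 6: prefix='0' (no match yet)
Bit 7: prefix='00' (no match yet)
Bit 8: prefix='001' (no match yet)
Bit 9: prefix='0010' -> emit 'h', reset
Bit 10: prefix='1' -> emit 'b', reset
Bit 11: prefix='0' (no match yet)
Bit 12: prefix='00' (no match yet)
Bit 13: prefix='001' (no match yet)
Bit 14: prefix='0010' -> emit 'h', reset
Bit 15: prefix='0' (no match yet)
Bit 16: prefix='00' (no match yet)
Bit 17: prefix='001' (no match yet)
Bit 18: prefix='0011' -> emit 'i', reset
Bit 19: prefix='0' (no match yet)
Bit 20: prefix='00' (no match yet)
Bit 21: prefix='001' (no match yet)
Bit 22: prefix='0011' -> emit 'i', reset
Bit 23: prefix='0' (no match yet)
Bit 24: prefix='01' -> emit 'c', reset

Answer: 0 4 6 10 11 15 19 23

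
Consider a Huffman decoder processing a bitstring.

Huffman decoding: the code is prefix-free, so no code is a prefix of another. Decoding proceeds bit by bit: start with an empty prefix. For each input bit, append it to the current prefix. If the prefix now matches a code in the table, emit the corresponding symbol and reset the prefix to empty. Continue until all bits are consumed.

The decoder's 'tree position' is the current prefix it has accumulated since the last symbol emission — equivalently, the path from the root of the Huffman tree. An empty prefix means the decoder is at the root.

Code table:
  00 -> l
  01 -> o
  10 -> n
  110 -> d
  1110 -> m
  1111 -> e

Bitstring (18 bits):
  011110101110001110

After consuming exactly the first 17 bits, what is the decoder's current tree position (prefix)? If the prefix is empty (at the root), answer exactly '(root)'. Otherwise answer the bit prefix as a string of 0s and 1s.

Bit 0: prefix='0' (no match yet)
Bit 1: prefix='01' -> emit 'o', reset
Bit 2: prefix='1' (no match yet)
Bit 3: prefix='11' (no match yet)
Bit 4: prefix='111' (no match yet)
Bit 5: prefix='1110' -> emit 'm', reset
Bit 6: prefix='1' (no match yet)
Bit 7: prefix='10' -> emit 'n', reset
Bit 8: prefix='1' (no match yet)
Bit 9: prefix='11' (no match yet)
Bit 10: prefix='111' (no match yet)
Bit 11: prefix='1110' -> emit 'm', reset
Bit 12: prefix='0' (no match yet)
Bit 13: prefix='00' -> emit 'l', reset
Bit 14: prefix='1' (no match yet)
Bit 15: prefix='11' (no match yet)
Bit 16: prefix='111' (no match yet)

Answer: 111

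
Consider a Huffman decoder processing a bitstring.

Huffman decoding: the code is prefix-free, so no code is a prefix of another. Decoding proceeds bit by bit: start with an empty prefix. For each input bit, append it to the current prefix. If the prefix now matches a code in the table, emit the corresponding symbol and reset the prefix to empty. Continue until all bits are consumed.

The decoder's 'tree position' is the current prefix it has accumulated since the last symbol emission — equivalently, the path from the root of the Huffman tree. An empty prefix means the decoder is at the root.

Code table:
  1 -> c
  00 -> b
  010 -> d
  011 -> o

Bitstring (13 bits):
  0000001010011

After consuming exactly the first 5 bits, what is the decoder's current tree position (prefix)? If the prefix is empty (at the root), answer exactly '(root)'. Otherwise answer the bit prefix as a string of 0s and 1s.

Answer: 0

Derivation:
Bit 0: prefix='0' (no match yet)
Bit 1: prefix='00' -> emit 'b', reset
Bit 2: prefix='0' (no match yet)
Bit 3: prefix='00' -> emit 'b', reset
Bit 4: prefix='0' (no match yet)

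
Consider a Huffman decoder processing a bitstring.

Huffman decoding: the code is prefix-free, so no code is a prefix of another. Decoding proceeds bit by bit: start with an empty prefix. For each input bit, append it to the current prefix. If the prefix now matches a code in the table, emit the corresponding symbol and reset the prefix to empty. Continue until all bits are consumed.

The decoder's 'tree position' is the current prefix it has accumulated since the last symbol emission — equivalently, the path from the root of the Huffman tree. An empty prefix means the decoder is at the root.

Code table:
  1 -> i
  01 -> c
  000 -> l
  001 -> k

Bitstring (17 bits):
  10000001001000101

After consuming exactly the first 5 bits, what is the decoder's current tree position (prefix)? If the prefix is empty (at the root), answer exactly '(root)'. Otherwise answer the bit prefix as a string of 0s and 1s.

Bit 0: prefix='1' -> emit 'i', reset
Bit 1: prefix='0' (no match yet)
Bit 2: prefix='00' (no match yet)
Bit 3: prefix='000' -> emit 'l', reset
Bit 4: prefix='0' (no match yet)

Answer: 0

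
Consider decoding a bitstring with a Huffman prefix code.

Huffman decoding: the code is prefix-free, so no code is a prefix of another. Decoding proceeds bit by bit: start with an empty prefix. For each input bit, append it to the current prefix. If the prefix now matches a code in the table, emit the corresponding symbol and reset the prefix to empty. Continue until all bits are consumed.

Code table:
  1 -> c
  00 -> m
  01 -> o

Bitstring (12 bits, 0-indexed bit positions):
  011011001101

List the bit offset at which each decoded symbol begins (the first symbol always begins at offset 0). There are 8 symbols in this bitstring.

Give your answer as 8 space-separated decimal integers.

Bit 0: prefix='0' (no match yet)
Bit 1: prefix='01' -> emit 'o', reset
Bit 2: prefix='1' -> emit 'c', reset
Bit 3: prefix='0' (no match yet)
Bit 4: prefix='01' -> emit 'o', reset
Bit 5: prefix='1' -> emit 'c', reset
Bit 6: prefix='0' (no match yet)
Bit 7: prefix='00' -> emit 'm', reset
Bit 8: prefix='1' -> emit 'c', reset
Bit 9: prefix='1' -> emit 'c', reset
Bit 10: prefix='0' (no match yet)
Bit 11: prefix='01' -> emit 'o', reset

Answer: 0 2 3 5 6 8 9 10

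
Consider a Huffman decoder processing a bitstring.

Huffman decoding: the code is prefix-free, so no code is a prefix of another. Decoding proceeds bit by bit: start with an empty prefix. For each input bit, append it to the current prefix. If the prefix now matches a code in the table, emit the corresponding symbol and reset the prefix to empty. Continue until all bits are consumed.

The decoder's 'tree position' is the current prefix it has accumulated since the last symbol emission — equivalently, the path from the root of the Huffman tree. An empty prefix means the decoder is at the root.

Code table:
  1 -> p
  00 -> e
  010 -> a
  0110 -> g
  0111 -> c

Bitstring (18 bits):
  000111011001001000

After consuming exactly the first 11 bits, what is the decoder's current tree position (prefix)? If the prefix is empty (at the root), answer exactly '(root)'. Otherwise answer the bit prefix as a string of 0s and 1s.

Bit 0: prefix='0' (no match yet)
Bit 1: prefix='00' -> emit 'e', reset
Bit 2: prefix='0' (no match yet)
Bit 3: prefix='01' (no match yet)
Bit 4: prefix='011' (no match yet)
Bit 5: prefix='0111' -> emit 'c', reset
Bit 6: prefix='0' (no match yet)
Bit 7: prefix='01' (no match yet)
Bit 8: prefix='011' (no match yet)
Bit 9: prefix='0110' -> emit 'g', reset
Bit 10: prefix='0' (no match yet)

Answer: 0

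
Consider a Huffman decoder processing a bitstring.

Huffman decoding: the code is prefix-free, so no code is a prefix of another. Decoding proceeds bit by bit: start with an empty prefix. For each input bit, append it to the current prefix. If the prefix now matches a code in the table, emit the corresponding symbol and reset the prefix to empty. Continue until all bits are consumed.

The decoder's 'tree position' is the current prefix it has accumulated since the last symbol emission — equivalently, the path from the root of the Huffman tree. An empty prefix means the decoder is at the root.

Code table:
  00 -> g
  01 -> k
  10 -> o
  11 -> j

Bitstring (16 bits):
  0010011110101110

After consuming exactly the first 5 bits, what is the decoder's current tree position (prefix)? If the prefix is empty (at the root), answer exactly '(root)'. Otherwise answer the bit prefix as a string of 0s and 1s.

Bit 0: prefix='0' (no match yet)
Bit 1: prefix='00' -> emit 'g', reset
Bit 2: prefix='1' (no match yet)
Bit 3: prefix='10' -> emit 'o', reset
Bit 4: prefix='0' (no match yet)

Answer: 0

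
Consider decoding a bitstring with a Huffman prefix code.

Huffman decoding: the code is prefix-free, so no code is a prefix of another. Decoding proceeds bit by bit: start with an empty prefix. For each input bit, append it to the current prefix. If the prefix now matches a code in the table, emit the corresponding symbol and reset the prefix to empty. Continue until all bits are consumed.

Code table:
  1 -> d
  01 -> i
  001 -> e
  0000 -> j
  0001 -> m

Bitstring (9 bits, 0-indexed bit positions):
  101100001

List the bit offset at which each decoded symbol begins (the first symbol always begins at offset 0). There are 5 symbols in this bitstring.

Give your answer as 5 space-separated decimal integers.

Bit 0: prefix='1' -> emit 'd', reset
Bit 1: prefix='0' (no match yet)
Bit 2: prefix='01' -> emit 'i', reset
Bit 3: prefix='1' -> emit 'd', reset
Bit 4: prefix='0' (no match yet)
Bit 5: prefix='00' (no match yet)
Bit 6: prefix='000' (no match yet)
Bit 7: prefix='0000' -> emit 'j', reset
Bit 8: prefix='1' -> emit 'd', reset

Answer: 0 1 3 4 8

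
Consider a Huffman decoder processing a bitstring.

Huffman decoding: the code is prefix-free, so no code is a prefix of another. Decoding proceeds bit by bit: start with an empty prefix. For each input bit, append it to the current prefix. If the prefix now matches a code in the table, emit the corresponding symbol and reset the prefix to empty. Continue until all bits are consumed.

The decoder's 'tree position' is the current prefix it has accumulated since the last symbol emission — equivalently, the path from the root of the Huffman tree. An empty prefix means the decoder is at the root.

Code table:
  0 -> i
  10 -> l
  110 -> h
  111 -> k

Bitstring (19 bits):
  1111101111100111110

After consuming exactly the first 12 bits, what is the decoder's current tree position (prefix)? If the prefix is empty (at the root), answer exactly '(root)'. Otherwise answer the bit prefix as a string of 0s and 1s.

Answer: (root)

Derivation:
Bit 0: prefix='1' (no match yet)
Bit 1: prefix='11' (no match yet)
Bit 2: prefix='111' -> emit 'k', reset
Bit 3: prefix='1' (no match yet)
Bit 4: prefix='11' (no match yet)
Bit 5: prefix='110' -> emit 'h', reset
Bit 6: prefix='1' (no match yet)
Bit 7: prefix='11' (no match yet)
Bit 8: prefix='111' -> emit 'k', reset
Bit 9: prefix='1' (no match yet)
Bit 10: prefix='11' (no match yet)
Bit 11: prefix='110' -> emit 'h', reset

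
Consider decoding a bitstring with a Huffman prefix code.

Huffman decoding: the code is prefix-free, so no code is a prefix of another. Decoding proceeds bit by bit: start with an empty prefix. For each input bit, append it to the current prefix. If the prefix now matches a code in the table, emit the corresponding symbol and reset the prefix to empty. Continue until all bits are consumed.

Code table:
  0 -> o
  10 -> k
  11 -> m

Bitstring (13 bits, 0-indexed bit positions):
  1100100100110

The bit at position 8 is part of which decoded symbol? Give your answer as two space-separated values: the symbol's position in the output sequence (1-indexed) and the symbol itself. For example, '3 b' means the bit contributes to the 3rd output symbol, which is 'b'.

Answer: 6 k

Derivation:
Bit 0: prefix='1' (no match yet)
Bit 1: prefix='11' -> emit 'm', reset
Bit 2: prefix='0' -> emit 'o', reset
Bit 3: prefix='0' -> emit 'o', reset
Bit 4: prefix='1' (no match yet)
Bit 5: prefix='10' -> emit 'k', reset
Bit 6: prefix='0' -> emit 'o', reset
Bit 7: prefix='1' (no match yet)
Bit 8: prefix='10' -> emit 'k', reset
Bit 9: prefix='0' -> emit 'o', reset
Bit 10: prefix='1' (no match yet)
Bit 11: prefix='11' -> emit 'm', reset
Bit 12: prefix='0' -> emit 'o', reset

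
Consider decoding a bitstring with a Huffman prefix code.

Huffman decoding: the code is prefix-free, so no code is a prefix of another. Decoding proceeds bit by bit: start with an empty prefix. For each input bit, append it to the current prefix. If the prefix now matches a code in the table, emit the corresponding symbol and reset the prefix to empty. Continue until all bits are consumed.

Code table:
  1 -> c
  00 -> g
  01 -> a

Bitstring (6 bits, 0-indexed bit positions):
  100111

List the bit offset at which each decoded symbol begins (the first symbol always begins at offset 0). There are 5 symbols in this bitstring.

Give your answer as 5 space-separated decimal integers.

Answer: 0 1 3 4 5

Derivation:
Bit 0: prefix='1' -> emit 'c', reset
Bit 1: prefix='0' (no match yet)
Bit 2: prefix='00' -> emit 'g', reset
Bit 3: prefix='1' -> emit 'c', reset
Bit 4: prefix='1' -> emit 'c', reset
Bit 5: prefix='1' -> emit 'c', reset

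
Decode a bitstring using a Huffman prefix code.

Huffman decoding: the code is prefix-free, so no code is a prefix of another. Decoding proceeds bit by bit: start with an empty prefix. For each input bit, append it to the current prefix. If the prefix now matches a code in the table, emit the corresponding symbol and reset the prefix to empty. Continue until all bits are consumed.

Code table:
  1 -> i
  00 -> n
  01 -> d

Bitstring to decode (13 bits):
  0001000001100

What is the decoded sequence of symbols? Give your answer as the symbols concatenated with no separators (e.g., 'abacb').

Answer: ndnndin

Derivation:
Bit 0: prefix='0' (no match yet)
Bit 1: prefix='00' -> emit 'n', reset
Bit 2: prefix='0' (no match yet)
Bit 3: prefix='01' -> emit 'd', reset
Bit 4: prefix='0' (no match yet)
Bit 5: prefix='00' -> emit 'n', reset
Bit 6: prefix='0' (no match yet)
Bit 7: prefix='00' -> emit 'n', reset
Bit 8: prefix='0' (no match yet)
Bit 9: prefix='01' -> emit 'd', reset
Bit 10: prefix='1' -> emit 'i', reset
Bit 11: prefix='0' (no match yet)
Bit 12: prefix='00' -> emit 'n', reset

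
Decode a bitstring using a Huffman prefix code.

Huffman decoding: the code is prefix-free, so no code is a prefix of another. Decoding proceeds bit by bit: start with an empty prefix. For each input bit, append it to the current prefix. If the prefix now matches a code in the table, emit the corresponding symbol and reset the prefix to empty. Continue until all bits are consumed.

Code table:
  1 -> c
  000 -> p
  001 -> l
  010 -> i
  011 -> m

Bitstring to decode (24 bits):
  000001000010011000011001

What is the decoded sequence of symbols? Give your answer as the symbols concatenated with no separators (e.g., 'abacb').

Bit 0: prefix='0' (no match yet)
Bit 1: prefix='00' (no match yet)
Bit 2: prefix='000' -> emit 'p', reset
Bit 3: prefix='0' (no match yet)
Bit 4: prefix='00' (no match yet)
Bit 5: prefix='001' -> emit 'l', reset
Bit 6: prefix='0' (no match yet)
Bit 7: prefix='00' (no match yet)
Bit 8: prefix='000' -> emit 'p', reset
Bit 9: prefix='0' (no match yet)
Bit 10: prefix='01' (no match yet)
Bit 11: prefix='010' -> emit 'i', reset
Bit 12: prefix='0' (no match yet)
Bit 13: prefix='01' (no match yet)
Bit 14: prefix='011' -> emit 'm', reset
Bit 15: prefix='0' (no match yet)
Bit 16: prefix='00' (no match yet)
Bit 17: prefix='000' -> emit 'p', reset
Bit 18: prefix='0' (no match yet)
Bit 19: prefix='01' (no match yet)
Bit 20: prefix='011' -> emit 'm', reset
Bit 21: prefix='0' (no match yet)
Bit 22: prefix='00' (no match yet)
Bit 23: prefix='001' -> emit 'l', reset

Answer: plpimpml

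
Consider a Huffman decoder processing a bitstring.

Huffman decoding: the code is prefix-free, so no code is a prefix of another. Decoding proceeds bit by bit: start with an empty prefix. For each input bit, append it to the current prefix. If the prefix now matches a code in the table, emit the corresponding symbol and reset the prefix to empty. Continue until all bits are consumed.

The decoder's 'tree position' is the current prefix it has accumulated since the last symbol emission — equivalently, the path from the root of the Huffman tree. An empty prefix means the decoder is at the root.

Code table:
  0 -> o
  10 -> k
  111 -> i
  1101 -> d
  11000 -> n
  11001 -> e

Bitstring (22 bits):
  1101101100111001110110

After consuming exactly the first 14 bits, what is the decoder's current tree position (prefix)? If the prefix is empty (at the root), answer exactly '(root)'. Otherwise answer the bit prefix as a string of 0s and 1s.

Answer: 110

Derivation:
Bit 0: prefix='1' (no match yet)
Bit 1: prefix='11' (no match yet)
Bit 2: prefix='110' (no match yet)
Bit 3: prefix='1101' -> emit 'd', reset
Bit 4: prefix='1' (no match yet)
Bit 5: prefix='10' -> emit 'k', reset
Bit 6: prefix='1' (no match yet)
Bit 7: prefix='11' (no match yet)
Bit 8: prefix='110' (no match yet)
Bit 9: prefix='1100' (no match yet)
Bit 10: prefix='11001' -> emit 'e', reset
Bit 11: prefix='1' (no match yet)
Bit 12: prefix='11' (no match yet)
Bit 13: prefix='110' (no match yet)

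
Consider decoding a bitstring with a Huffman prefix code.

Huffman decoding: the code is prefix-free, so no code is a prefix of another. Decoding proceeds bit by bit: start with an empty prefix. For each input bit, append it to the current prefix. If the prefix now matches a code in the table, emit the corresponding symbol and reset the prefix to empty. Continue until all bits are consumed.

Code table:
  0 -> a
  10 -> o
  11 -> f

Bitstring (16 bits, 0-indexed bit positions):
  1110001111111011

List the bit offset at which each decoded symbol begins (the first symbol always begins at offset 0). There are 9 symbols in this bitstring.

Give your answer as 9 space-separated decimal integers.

Bit 0: prefix='1' (no match yet)
Bit 1: prefix='11' -> emit 'f', reset
Bit 2: prefix='1' (no match yet)
Bit 3: prefix='10' -> emit 'o', reset
Bit 4: prefix='0' -> emit 'a', reset
Bit 5: prefix='0' -> emit 'a', reset
Bit 6: prefix='1' (no match yet)
Bit 7: prefix='11' -> emit 'f', reset
Bit 8: prefix='1' (no match yet)
Bit 9: prefix='11' -> emit 'f', reset
Bit 10: prefix='1' (no match yet)
Bit 11: prefix='11' -> emit 'f', reset
Bit 12: prefix='1' (no match yet)
Bit 13: prefix='10' -> emit 'o', reset
Bit 14: prefix='1' (no match yet)
Bit 15: prefix='11' -> emit 'f', reset

Answer: 0 2 4 5 6 8 10 12 14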